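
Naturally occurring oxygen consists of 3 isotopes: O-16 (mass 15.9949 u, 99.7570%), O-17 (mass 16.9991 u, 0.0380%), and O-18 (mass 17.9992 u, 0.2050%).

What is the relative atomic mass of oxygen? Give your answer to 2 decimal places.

16.00 u

The abundance-weighted mean is 0.997570 × 15.9949 + 0.000380 × 16.9991 + 0.002050 × 17.9992
= 15.95603 + 0.00646 + 0.03690 = 15.99939 u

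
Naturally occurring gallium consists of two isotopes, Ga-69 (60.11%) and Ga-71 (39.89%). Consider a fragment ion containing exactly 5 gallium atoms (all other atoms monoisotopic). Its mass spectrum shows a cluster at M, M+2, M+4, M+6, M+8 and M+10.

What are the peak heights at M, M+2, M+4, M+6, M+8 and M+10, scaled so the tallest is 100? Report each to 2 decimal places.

The 5 Ga atoms are independent, so intensities follow the terms of (0.6011 + 0.3989)^5.
P(M) = 0.6011^5 = 0.078475
P(M+2) = 5 × 0.6011^4 × 0.3989^1 = 0.260388
P(M+4) = 10 × 0.6011^3 × 0.3989^2 = 0.345596
P(M+6) = 10 × 0.6011^2 × 0.3989^3 = 0.229343
P(M+8) = 5 × 0.6011^1 × 0.3989^4 = 0.076098
P(M+10) = 0.3989^5 = 0.010100
The M+4 peak is largest (0.345596); scaling to 100 gives 22.71 : 75.34 : 100.00 : 66.36 : 22.02 : 2.92.

22.71 : 75.34 : 100.00 : 66.36 : 22.02 : 2.92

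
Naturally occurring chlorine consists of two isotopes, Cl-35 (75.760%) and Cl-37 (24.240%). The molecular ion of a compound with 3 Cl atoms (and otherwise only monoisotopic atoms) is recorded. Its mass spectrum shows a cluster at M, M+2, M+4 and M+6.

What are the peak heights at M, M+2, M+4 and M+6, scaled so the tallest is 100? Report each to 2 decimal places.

100.00 : 95.99 : 30.71 : 3.28

Each Cl atom is independently Cl-35 (p = 0.75760) or Cl-37 (q = 0.24240); the cluster is the binomial expansion (p + q)^3.
P(M) = 0.75760^3 = 0.434830
P(M+2) = 3 × 0.75760^2 × 0.24240^1 = 0.417382
P(M+4) = 3 × 0.75760^1 × 0.24240^2 = 0.133545
P(M+6) = 0.24240^3 = 0.014243
The M peak is largest (0.434830); scaling to 100 gives 100.00 : 95.99 : 30.71 : 3.28.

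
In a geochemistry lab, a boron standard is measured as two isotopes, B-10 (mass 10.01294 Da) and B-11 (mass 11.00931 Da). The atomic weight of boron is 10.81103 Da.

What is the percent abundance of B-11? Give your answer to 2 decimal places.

80.10%

Let x be the fractional abundance of B-10; then B-11 has abundance 1 − x.
10.01294·x + 11.00931·(1 − x) = 10.81103
(10.01294 − 11.00931)·x = 10.81103 − 11.00931
x = -0.19828 / -0.99637 = 0.19900 → 19.90% B-10, 80.10% B-11.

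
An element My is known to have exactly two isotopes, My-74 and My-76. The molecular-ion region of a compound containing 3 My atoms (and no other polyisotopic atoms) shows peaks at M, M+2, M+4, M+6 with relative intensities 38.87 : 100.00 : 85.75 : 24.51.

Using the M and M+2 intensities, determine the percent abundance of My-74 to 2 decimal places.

Let p = fractional abundance of My-74. I(M+2)/I(M) = [C(3,1)·p^2·(1−p)] / p^3 = 3·(1−p)/p = 100.00/38.87 = 2.5727
(1−p)/p = 2.5727/3 = 0.8576  ⇒  p = 1/(1 + 0.8576) = 0.5383
My-74: 53.83%, My-76: 46.17%.

53.83%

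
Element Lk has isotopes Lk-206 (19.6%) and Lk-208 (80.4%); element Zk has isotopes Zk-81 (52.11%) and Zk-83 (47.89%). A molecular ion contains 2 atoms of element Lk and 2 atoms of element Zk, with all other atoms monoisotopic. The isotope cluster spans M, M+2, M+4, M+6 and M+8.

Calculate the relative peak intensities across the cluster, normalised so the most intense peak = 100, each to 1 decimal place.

2.6 : 26.5 : 86.5 : 100.0 : 37.5

Element Lk pattern (n=2): 0.038416 : 0.315168 : 0.646416
Element Zk pattern (n=2): 0.27154521 : 0.49910958 : 0.22934521
Convolve the two distributions (both contribute in 2-u steps):
  M: 0.038416×0.27154521 = 0.010432
  M+2: 0.038416×0.49910958 + 0.315168×0.27154521 = 0.104756
  M+4: 0.038416×0.22934521 + 0.315168×0.49910958 + 0.646416×0.27154521 = 0.341645
  M+6: 0.315168×0.22934521 + 0.646416×0.49910958 = 0.394915
  M+8: 0.646416×0.22934521 = 0.148252
Scale to base peak (0.394915) = 100: 2.6 : 26.5 : 86.5 : 100.0 : 37.5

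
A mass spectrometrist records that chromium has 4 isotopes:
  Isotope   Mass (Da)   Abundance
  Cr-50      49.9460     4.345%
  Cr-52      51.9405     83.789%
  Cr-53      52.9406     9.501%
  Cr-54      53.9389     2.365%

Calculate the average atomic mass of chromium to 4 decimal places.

Weight each isotope mass by its fractional abundance: 0.04345 × 49.9460 + 0.83789 × 51.9405 + 0.09501 × 52.9406 + 0.02365 × 53.9389
= 2.17015 + 43.52043 + 5.02989 + 1.27565 = 51.99612 Da

51.9961 Da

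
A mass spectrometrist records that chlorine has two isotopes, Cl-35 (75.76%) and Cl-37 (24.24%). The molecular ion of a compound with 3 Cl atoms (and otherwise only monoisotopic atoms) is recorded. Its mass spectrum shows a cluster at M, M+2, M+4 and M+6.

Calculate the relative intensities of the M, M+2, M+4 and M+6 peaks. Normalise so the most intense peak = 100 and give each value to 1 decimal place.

100.0 : 96.0 : 30.7 : 3.3

The 3 Cl atoms are independent, so intensities follow the terms of (0.7576 + 0.2424)^3.
P(M) = 0.7576^3 = 0.434830
P(M+2) = 3 × 0.7576^2 × 0.2424^1 = 0.417382
P(M+4) = 3 × 0.7576^1 × 0.2424^2 = 0.133545
P(M+6) = 0.2424^3 = 0.014243
The M peak is largest (0.434830); scaling to 100 gives 100.0 : 96.0 : 30.7 : 3.3.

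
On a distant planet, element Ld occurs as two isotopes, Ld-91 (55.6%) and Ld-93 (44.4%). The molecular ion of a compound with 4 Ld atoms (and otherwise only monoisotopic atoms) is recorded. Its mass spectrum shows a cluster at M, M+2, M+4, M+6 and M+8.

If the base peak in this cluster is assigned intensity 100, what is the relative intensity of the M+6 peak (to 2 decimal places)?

Binomial terms of (0.556 + 0.444)^4: M 0.0956, M+2 0.3053, M+4 0.3657, M+6 0.1947, M+8 0.0389 → M+4 is the base peak.
P(M+4) = C(4,2) × 0.556^2 × 0.444^2 = 6 × 0.309136 × 0.197136 = 0.365651 (base)
P(M+6) = C(4,3) × 0.556^1 × 0.444^3 = 4 × 0.5560 × 0.08752838 = 0.194663
Relative intensity = 0.194663 / 0.365651 × 100 = 53.24

53.24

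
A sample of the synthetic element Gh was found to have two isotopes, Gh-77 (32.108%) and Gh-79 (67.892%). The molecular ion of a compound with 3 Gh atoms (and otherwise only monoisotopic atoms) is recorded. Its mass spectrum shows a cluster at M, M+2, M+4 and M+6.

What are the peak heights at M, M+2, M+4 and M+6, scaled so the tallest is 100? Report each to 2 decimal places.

7.46 : 47.29 : 100.00 : 70.48

The 3 Gh atoms are independent, so intensities follow the terms of (0.32108 + 0.67892)^3.
P(M) = 0.32108^3 = 0.033101
P(M+2) = 3 × 0.32108^2 × 0.67892^1 = 0.209974
P(M+4) = 3 × 0.32108^1 × 0.67892^2 = 0.443988
P(M+6) = 0.67892^3 = 0.312936
The M+4 peak is largest (0.443988); scaling to 100 gives 7.46 : 47.29 : 100.00 : 70.48.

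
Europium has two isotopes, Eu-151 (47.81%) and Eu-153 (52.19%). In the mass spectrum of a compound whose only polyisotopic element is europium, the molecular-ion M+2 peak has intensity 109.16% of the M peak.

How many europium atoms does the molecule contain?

1

The M+2/M ratio from n Eu atoms is n · q/p = n · 0.5219/0.4781.
n = 1.0916 × 0.4781/0.5219 = 1.00 ≈ 1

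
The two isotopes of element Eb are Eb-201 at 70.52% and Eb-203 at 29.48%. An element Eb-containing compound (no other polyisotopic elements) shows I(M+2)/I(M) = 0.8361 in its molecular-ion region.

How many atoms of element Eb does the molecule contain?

2

For n independent Eb atoms, I(M+2)/I(M) = n · (abundance Eb-203) / (abundance Eb-201) = n · 0.2948/0.7052.
n = 0.8361 × 0.7052/0.2948 = 2.00 ≈ 2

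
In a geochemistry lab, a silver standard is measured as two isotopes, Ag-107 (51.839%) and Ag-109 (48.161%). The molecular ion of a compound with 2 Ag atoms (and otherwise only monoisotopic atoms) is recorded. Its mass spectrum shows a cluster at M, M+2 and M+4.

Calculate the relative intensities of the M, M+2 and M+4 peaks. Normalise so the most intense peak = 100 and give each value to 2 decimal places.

53.82 : 100.00 : 46.45

The 2 Ag atoms are independent, so intensities follow the terms of (0.51839 + 0.48161)^2.
P(M) = 0.51839^2 = 0.268728
P(M+2) = 2 × 0.51839^1 × 0.48161^1 = 0.499324
P(M+4) = 0.48161^2 = 0.231948
The M+2 peak is largest (0.499324); scaling to 100 gives 53.82 : 100.00 : 46.45.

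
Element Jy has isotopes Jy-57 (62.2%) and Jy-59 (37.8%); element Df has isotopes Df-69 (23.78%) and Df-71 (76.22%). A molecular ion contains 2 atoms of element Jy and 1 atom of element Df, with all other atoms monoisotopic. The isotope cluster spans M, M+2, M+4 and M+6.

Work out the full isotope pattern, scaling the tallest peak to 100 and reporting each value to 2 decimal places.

22.62 : 100.00 : 96.48 : 26.78

Element Jy pattern (n=2): 0.386884 : 0.470232 : 0.142884
Element Df pattern (n=1): 0.2378 : 0.7622
Convolve the two distributions (both contribute in 2-u steps):
  M: 0.386884×0.2378 = 0.092001
  M+2: 0.386884×0.7622 + 0.470232×0.2378 = 0.406704
  M+4: 0.470232×0.7622 + 0.142884×0.2378 = 0.392389
  M+6: 0.142884×0.7622 = 0.108906
Scale to base peak (0.406704) = 100: 22.62 : 100.00 : 96.48 : 26.78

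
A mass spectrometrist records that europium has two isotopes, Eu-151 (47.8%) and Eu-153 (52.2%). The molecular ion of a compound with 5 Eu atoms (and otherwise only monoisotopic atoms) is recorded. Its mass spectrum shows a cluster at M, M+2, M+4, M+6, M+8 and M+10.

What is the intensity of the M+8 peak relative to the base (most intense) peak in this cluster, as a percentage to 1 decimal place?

Term probabilities: M 0.0250, M+2 0.1363, M+4 0.2976, M+6 0.3250, M+8 0.1775, M+10 0.0388. Base peak = M+6.
P(M+6) = C(5,3) × 0.478^2 × 0.522^3 = 10 × 0.228484 × 0.14223665 = 0.324988 (base)
P(M+8) = C(5,4) × 0.478^1 × 0.522^4 = 5 × 0.4780 × 0.07424753 = 0.177452
Relative intensity = 0.177452 / 0.324988 × 100 = 54.6

54.6%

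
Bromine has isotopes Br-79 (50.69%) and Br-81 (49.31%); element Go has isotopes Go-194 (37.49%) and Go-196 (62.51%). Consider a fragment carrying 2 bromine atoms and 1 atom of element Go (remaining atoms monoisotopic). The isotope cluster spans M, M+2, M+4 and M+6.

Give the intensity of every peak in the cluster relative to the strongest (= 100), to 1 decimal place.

Bromine pattern (n=2): 0.25694761 : 0.49990478 : 0.24314761
Element Go pattern (n=1): 0.3749 : 0.6251
Convolve the two distributions (both contribute in 2-u steps):
  M: 0.25694761×0.3749 = 0.096330
  M+2: 0.25694761×0.6251 + 0.49990478×0.3749 = 0.348032
  M+4: 0.49990478×0.6251 + 0.24314761×0.3749 = 0.403647
  M+6: 0.24314761×0.6251 = 0.151992
Scale to base peak (0.403647) = 100: 23.9 : 86.2 : 100.0 : 37.7

23.9 : 86.2 : 100.0 : 37.7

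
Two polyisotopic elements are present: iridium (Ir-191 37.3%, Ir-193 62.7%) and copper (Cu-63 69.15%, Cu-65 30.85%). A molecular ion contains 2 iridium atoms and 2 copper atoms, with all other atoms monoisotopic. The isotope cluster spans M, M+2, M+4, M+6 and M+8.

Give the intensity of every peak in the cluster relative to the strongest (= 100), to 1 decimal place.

Iridium pattern (n=2): 0.139129 : 0.467742 : 0.393129
Copper pattern (n=2): 0.47817225 : 0.4266555 : 0.09517225
Convolve the two distributions (both contribute in 2-u steps):
  M: 0.139129×0.47817225 = 0.066528
  M+2: 0.139129×0.4266555 + 0.467742×0.47817225 = 0.283021
  M+4: 0.139129×0.09517225 + 0.467742×0.4266555 + 0.393129×0.47817225 = 0.400789
  M+6: 0.467742×0.09517225 + 0.393129×0.4266555 = 0.212247
  M+8: 0.393129×0.09517225 = 0.037415
Scale to base peak (0.400789) = 100: 16.6 : 70.6 : 100.0 : 53.0 : 9.3

16.6 : 70.6 : 100.0 : 53.0 : 9.3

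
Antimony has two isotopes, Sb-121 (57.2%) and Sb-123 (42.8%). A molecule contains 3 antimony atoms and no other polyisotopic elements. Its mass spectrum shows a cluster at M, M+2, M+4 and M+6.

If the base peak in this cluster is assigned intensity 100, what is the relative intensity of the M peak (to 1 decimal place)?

Term probabilities: M 0.1871, M+2 0.4201, M+4 0.3143, M+6 0.0784. Base peak = M+2.
P(M+2) = C(3,1) × 0.572^2 × 0.428^1 = 3 × 0.327184 × 0.4280 = 0.420104 (base)
P(M) = C(3,0) × 0.572^3 × 0.428^0 = 1 × 0.18714925 × 1.0000 = 0.187149
Relative intensity = 0.187149 / 0.420104 × 100 = 44.5

44.5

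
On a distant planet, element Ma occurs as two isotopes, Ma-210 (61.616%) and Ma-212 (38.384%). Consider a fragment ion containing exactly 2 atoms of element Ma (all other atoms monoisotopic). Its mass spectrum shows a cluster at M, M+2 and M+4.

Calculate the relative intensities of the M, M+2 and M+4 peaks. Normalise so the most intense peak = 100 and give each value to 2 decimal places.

80.26 : 100.00 : 31.15

Each Ma atom is independently Ma-210 (p = 0.61616) or Ma-212 (q = 0.38384); the cluster is the binomial expansion (p + q)^2.
P(M) = 0.61616^2 = 0.379653
P(M+2) = 2 × 0.61616^1 × 0.38384^1 = 0.473014
P(M+4) = 0.38384^2 = 0.147333
The M+2 peak is largest (0.473014); scaling to 100 gives 80.26 : 100.00 : 31.15.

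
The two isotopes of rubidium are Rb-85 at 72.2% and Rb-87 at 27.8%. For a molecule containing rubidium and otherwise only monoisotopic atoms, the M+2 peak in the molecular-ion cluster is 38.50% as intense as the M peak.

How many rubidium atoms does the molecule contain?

With n Rb atoms, P(M+2)/P(M) = C(n,1)·p^(n−1)q / p^n = n·q/p = n · 0.278/0.722.
n = 0.3850 × 0.722/0.278 = 1.00 ≈ 1

1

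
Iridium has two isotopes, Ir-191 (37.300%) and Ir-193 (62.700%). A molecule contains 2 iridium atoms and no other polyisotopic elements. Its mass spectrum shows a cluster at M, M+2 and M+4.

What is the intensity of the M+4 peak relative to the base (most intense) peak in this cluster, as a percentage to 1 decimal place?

84.0%

Term probabilities: M 0.1391, M+2 0.4677, M+4 0.3931. Base peak = M+2.
P(M+2) = C(2,1) × 0.37300^1 × 0.62700^1 = 2 × 0.3730 × 0.6270 = 0.467742 (base)
P(M+4) = C(2,2) × 0.37300^0 × 0.62700^2 = 1 × 1.0000 × 0.393129 = 0.393129
Relative intensity = 0.393129 / 0.467742 × 100 = 84.0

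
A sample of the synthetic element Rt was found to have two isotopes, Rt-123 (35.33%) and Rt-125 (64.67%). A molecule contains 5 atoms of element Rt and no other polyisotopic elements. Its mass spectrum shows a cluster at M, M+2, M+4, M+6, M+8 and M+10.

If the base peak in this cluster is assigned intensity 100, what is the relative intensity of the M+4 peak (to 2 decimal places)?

54.63

(0.3533 + 0.6467)^5 gives M 0.0055, M+2 0.0504, M+4 0.1844, M+6 0.3376, M+8 0.3090, M+10 0.1131; the largest is M+6.
P(M+6) = C(5,3) × 0.3533^2 × 0.6467^3 = 10 × 0.12482089 × 0.27046345 = 0.337595 (base)
P(M+4) = C(5,2) × 0.3533^3 × 0.6467^2 = 10 × 0.04409922 × 0.41822089 = 0.184432
Relative intensity = 0.184432 / 0.337595 × 100 = 54.63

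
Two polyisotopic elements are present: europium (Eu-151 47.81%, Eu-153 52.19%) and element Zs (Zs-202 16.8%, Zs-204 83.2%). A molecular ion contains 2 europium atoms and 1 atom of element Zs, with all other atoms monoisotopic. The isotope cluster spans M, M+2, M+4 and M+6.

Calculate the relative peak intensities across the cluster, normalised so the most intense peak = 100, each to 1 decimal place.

Europium pattern (n=2): 0.22857961 : 0.49904078 : 0.27237961
Element Zs pattern (n=1): 0.1680 : 0.8320
Convolve the two distributions (both contribute in 2-u steps):
  M: 0.22857961×0.1680 = 0.038401
  M+2: 0.22857961×0.8320 + 0.49904078×0.1680 = 0.274017
  M+4: 0.49904078×0.8320 + 0.27237961×0.1680 = 0.460962
  M+6: 0.27237961×0.8320 = 0.226620
Scale to base peak (0.460962) = 100: 8.3 : 59.4 : 100.0 : 49.2

8.3 : 59.4 : 100.0 : 49.2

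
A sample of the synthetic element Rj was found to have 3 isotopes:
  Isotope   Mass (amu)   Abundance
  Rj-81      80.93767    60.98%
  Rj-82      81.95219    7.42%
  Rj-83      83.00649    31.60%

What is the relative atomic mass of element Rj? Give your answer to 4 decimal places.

81.6667 amu

Average mass = Σ (abundance × isotope mass) = 0.6098 × 80.93767 + 0.0742 × 81.95219 + 0.3160 × 83.00649
= 49.355791 + 6.080852 + 26.230051 = 81.666694 amu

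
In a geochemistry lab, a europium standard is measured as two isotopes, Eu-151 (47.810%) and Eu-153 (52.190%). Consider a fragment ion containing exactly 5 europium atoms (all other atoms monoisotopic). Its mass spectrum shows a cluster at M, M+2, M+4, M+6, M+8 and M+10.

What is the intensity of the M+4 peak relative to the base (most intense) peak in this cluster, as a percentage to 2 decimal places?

Binomial terms of (0.47810 + 0.52190)^5: M 0.0250, M+2 0.1363, M+4 0.2977, M+6 0.3249, M+8 0.1774, M+10 0.0387 → M+6 is the base peak.
P(M+6) = C(5,3) × 0.47810^2 × 0.52190^3 = 10 × 0.22857961 × 0.14215492 = 0.324937 (base)
P(M+4) = C(5,2) × 0.47810^3 × 0.52190^2 = 10 × 0.10928391 × 0.27237961 = 0.297667
Relative intensity = 0.297667 / 0.324937 × 100 = 91.61

91.61%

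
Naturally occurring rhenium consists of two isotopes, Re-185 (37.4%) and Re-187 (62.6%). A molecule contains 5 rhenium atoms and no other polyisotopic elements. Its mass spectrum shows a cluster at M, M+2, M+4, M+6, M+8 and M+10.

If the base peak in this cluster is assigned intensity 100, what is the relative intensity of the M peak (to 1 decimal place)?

2.1

Binomial terms of (0.374 + 0.626)^5: M 0.0073, M+2 0.0612, M+4 0.2050, M+6 0.3431, M+8 0.2872, M+10 0.0961 → M+6 is the base peak.
P(M+6) = C(5,3) × 0.374^2 × 0.626^3 = 10 × 0.139876 × 0.24531438 = 0.343136 (base)
P(M) = C(5,0) × 0.374^5 × 0.626^0 = 1 × 0.00731742 × 1.0000 = 0.007317
Relative intensity = 0.007317 / 0.343136 × 100 = 2.1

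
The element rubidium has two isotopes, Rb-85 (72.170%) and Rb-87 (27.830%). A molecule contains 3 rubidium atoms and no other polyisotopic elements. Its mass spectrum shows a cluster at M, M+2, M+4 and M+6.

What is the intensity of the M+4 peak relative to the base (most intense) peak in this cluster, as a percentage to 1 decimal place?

38.6%

Binomial terms of (0.72170 + 0.27830)^3: M 0.3759, M+2 0.4349, M+4 0.1677, M+6 0.0216 → M+2 is the base peak.
P(M+2) = C(3,1) × 0.72170^2 × 0.27830^1 = 3 × 0.52085089 × 0.2783 = 0.434858 (base)
P(M+4) = C(3,2) × 0.72170^1 × 0.27830^2 = 3 × 0.7217 × 0.07745089 = 0.167689
Relative intensity = 0.167689 / 0.434858 × 100 = 38.6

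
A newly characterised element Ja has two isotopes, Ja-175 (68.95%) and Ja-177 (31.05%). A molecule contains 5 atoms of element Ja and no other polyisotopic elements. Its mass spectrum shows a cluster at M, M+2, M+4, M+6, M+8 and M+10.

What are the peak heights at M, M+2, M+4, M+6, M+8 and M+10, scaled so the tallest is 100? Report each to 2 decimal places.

Expanding (0.6895 + 0.3105)^5:
P(M) = 0.6895^5 = 0.155837
P(M+2) = 5 × 0.6895^4 × 0.3105^1 = 0.350888
P(M+4) = 10 × 0.6895^3 × 0.3105^2 = 0.316028
P(M+6) = 10 × 0.6895^2 × 0.3105^3 = 0.142316
P(M+8) = 5 × 0.6895^1 × 0.3105^4 = 0.032044
P(M+10) = 0.3105^5 = 0.002886
The M+2 peak is largest (0.350888); scaling to 100 gives 44.41 : 100.00 : 90.07 : 40.56 : 9.13 : 0.82.

44.41 : 100.00 : 90.07 : 40.56 : 9.13 : 0.82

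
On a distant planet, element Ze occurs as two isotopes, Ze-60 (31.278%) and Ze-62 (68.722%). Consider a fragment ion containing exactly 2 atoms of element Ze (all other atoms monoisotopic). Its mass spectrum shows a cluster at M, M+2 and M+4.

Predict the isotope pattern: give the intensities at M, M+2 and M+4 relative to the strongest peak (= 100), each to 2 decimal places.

Each Ze atom is independently Ze-60 (p = 0.31278) or Ze-62 (q = 0.68722); the cluster is the binomial expansion (p + q)^2.
P(M) = 0.31278^2 = 0.097831
P(M+2) = 2 × 0.31278^1 × 0.68722^1 = 0.429897
P(M+4) = 0.68722^2 = 0.472271
The M+4 peak is largest (0.472271); scaling to 100 gives 20.72 : 91.03 : 100.00.

20.72 : 91.03 : 100.00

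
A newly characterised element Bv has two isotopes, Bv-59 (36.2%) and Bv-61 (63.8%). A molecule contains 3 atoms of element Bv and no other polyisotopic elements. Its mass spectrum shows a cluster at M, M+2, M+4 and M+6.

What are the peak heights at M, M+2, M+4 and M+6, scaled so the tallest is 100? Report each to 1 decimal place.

10.7 : 56.7 : 100.0 : 58.7

The 3 Bv atoms are independent, so intensities follow the terms of (0.362 + 0.638)^3.
P(M) = 0.362^3 = 0.047438
P(M+2) = 3 × 0.362^2 × 0.638^1 = 0.250818
P(M+4) = 3 × 0.362^1 × 0.638^2 = 0.442050
P(M+6) = 0.638^3 = 0.259694
The M+4 peak is largest (0.442050); scaling to 100 gives 10.7 : 56.7 : 100.0 : 58.7.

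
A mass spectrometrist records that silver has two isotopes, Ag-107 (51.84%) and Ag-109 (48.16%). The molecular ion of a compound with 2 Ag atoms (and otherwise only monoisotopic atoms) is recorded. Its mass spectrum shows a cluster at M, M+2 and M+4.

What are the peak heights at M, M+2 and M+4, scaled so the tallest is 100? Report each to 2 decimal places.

The 2 Ag atoms are independent, so intensities follow the terms of (0.5184 + 0.4816)^2.
P(M) = 0.5184^2 = 0.268739
P(M+2) = 2 × 0.5184^1 × 0.4816^1 = 0.499323
P(M+4) = 0.4816^2 = 0.231939
The M+2 peak is largest (0.499323); scaling to 100 gives 53.82 : 100.00 : 46.45.

53.82 : 100.00 : 46.45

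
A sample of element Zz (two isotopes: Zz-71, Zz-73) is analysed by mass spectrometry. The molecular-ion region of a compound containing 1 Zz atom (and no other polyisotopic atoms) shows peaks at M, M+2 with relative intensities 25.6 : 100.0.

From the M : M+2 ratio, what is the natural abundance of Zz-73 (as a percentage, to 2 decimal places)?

79.62%

If p is the fraction of Zz that is Zz-71, then I(M+2)/I(M) = [C(1,1)·p^0·(1−p)] / p^1 = 1·(1−p)/p = 100.0/25.6 = 3.9062
(1−p)/p = 3.9062/1 = 3.9062  ⇒  p = 1/(1 + 3.9062) = 0.2038
Zz-71: 20.38%, Zz-73: 79.62%.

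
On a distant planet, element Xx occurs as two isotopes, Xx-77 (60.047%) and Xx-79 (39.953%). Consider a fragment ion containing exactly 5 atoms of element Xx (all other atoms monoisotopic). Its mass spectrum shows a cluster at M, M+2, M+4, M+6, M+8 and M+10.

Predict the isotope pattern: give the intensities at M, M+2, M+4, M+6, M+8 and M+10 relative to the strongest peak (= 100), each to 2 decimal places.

22.59 : 75.15 : 100.00 : 66.54 : 22.14 : 2.95

Each Xx atom is independently Xx-77 (p = 0.60047) or Xx-79 (q = 0.39953); the cluster is the binomial expansion (p + q)^5.
P(M) = 0.60047^5 = 0.078065
P(M+2) = 5 × 0.60047^4 × 0.39953^1 = 0.259708
P(M+4) = 10 × 0.60047^3 × 0.39953^2 = 0.345599
P(M+6) = 10 × 0.60047^2 × 0.39953^3 = 0.229949
P(M+8) = 5 × 0.60047^1 × 0.39953^4 = 0.076500
P(M+10) = 0.39953^5 = 0.010180
The M+4 peak is largest (0.345599); scaling to 100 gives 22.59 : 75.15 : 100.00 : 66.54 : 22.14 : 2.95.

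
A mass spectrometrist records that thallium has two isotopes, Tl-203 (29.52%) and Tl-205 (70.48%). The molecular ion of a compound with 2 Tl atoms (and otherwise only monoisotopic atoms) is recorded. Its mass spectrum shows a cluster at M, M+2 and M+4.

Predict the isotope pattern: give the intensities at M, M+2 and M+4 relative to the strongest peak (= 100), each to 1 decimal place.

Each Tl atom is independently Tl-203 (p = 0.2952) or Tl-205 (q = 0.7048); the cluster is the binomial expansion (p + q)^2.
P(M) = 0.2952^2 = 0.087143
P(M+2) = 2 × 0.2952^1 × 0.7048^1 = 0.416114
P(M+4) = 0.7048^2 = 0.496743
The M+4 peak is largest (0.496743); scaling to 100 gives 17.5 : 83.8 : 100.0.

17.5 : 83.8 : 100.0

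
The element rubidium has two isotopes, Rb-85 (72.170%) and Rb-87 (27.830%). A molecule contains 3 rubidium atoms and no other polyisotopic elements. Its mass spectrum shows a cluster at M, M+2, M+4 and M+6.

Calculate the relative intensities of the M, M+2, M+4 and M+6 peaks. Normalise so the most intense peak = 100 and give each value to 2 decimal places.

The 3 Rb atoms are independent, so intensities follow the terms of (0.72170 + 0.27830)^3.
P(M) = 0.72170^3 = 0.375898
P(M+2) = 3 × 0.72170^2 × 0.27830^1 = 0.434858
P(M+4) = 3 × 0.72170^1 × 0.27830^2 = 0.167689
P(M+6) = 0.27830^3 = 0.021555
The M+2 peak is largest (0.434858); scaling to 100 gives 86.44 : 100.00 : 38.56 : 4.96.

86.44 : 100.00 : 38.56 : 4.96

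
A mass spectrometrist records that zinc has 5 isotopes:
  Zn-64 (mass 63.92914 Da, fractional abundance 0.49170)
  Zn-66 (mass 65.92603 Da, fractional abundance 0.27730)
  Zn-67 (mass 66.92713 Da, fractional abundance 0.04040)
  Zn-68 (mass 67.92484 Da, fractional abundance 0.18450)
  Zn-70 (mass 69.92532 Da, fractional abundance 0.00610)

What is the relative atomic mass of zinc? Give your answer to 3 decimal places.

65.378 Da

Weight each isotope mass by its fractional abundance: 0.49170 × 63.92914 + 0.27730 × 65.92603 + 0.04040 × 66.92713 + 0.18450 × 67.92484 + 0.00610 × 69.92532
= 31.433958 + 18.281288 + 2.703856 + 12.532133 + 0.426544 = 65.377779 Da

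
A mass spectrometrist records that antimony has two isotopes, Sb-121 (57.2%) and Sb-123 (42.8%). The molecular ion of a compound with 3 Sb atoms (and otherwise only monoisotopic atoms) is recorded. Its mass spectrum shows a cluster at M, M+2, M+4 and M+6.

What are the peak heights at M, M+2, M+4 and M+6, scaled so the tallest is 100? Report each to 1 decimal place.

44.5 : 100.0 : 74.8 : 18.7

The 3 Sb atoms are independent, so intensities follow the terms of (0.572 + 0.428)^3.
P(M) = 0.572^3 = 0.187149
P(M+2) = 3 × 0.572^2 × 0.428^1 = 0.420104
P(M+4) = 3 × 0.572^1 × 0.428^2 = 0.314344
P(M+6) = 0.428^3 = 0.078403
The M+2 peak is largest (0.420104); scaling to 100 gives 44.5 : 100.0 : 74.8 : 18.7.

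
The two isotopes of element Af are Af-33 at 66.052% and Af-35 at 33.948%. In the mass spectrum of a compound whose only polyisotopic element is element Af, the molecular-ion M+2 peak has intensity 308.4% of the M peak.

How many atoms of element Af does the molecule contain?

6

For n independent Af atoms, I(M+2)/I(M) = n · (abundance Af-35) / (abundance Af-33) = n · 0.33948/0.66052.
n = 3.084 × 0.66052/0.33948 = 6.00 ≈ 6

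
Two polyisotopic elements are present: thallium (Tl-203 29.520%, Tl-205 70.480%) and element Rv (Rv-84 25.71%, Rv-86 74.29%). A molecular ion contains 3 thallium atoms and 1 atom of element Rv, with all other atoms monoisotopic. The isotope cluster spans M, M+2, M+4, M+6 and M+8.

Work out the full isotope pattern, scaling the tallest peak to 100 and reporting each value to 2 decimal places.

Thallium pattern (n=3): 0.02572463 : 0.18425524 : 0.43991564 : 0.35010449
Element Rv pattern (n=1): 0.2571 : 0.7429
Convolve the two distributions (both contribute in 2-u steps):
  M: 0.02572463×0.2571 = 0.006614
  M+2: 0.02572463×0.7429 + 0.18425524×0.2571 = 0.066483
  M+4: 0.18425524×0.7429 + 0.43991564×0.2571 = 0.249986
  M+6: 0.43991564×0.7429 + 0.35010449×0.2571 = 0.416825
  M+8: 0.35010449×0.7429 = 0.260093
Scale to base peak (0.416825) = 100: 1.59 : 15.95 : 59.97 : 100.00 : 62.40

1.59 : 15.95 : 59.97 : 100.00 : 62.40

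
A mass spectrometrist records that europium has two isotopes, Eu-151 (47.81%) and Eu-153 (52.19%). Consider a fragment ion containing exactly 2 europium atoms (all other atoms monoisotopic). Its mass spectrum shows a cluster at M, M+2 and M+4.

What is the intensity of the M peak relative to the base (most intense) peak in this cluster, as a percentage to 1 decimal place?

45.8%

(0.4781 + 0.5219)^2 gives M 0.2286, M+2 0.4990, M+4 0.2724; the largest is M+2.
P(M+2) = C(2,1) × 0.4781^1 × 0.5219^1 = 2 × 0.4781 × 0.5219 = 0.499041 (base)
P(M) = C(2,0) × 0.4781^2 × 0.5219^0 = 1 × 0.22857961 × 1.0000 = 0.228580
Relative intensity = 0.228580 / 0.499041 × 100 = 45.8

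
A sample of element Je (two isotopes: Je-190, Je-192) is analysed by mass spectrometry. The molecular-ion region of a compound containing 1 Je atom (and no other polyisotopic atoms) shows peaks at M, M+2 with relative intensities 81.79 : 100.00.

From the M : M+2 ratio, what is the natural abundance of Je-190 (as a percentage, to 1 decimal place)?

If p is the fraction of Je that is Je-190, then I(M+2)/I(M) = [C(1,1)·p^0·(1−p)] / p^1 = 1·(1−p)/p = 100.00/81.79 = 1.2226
(1−p)/p = 1.2226/1 = 1.2226  ⇒  p = 1/(1 + 1.2226) = 0.4499
Je-190: 45.0%, Je-192: 55.0%.

45.0%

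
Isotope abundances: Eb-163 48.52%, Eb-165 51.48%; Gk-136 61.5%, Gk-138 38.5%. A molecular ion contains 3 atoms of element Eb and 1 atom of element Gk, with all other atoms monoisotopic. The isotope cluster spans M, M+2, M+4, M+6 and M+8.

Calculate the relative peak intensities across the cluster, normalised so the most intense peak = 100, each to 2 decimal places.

18.62 : 70.93 : 100.00 : 61.61 : 13.92

Element Eb pattern (n=3): 0.11422532 : 0.36358117 : 0.38576171 : 0.1364318
Element Gk pattern (n=1): 0.6150 : 0.3850
Convolve the two distributions (both contribute in 2-u steps):
  M: 0.11422532×0.6150 = 0.070249
  M+2: 0.11422532×0.3850 + 0.36358117×0.6150 = 0.267579
  M+4: 0.36358117×0.3850 + 0.38576171×0.6150 = 0.377222
  M+6: 0.38576171×0.3850 + 0.1364318×0.6150 = 0.232424
  M+8: 0.1364318×0.3850 = 0.052526
Scale to base peak (0.377222) = 100: 18.62 : 70.93 : 100.00 : 61.61 : 13.92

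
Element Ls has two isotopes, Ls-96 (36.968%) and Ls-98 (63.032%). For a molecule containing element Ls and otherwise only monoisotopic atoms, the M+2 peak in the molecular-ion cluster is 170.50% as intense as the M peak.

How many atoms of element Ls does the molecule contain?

1

With n Ls atoms, P(M+2)/P(M) = C(n,1)·p^(n−1)q / p^n = n·q/p = n · 0.63032/0.36968.
n = 1.7050 × 0.36968/0.63032 = 1.00 ≈ 1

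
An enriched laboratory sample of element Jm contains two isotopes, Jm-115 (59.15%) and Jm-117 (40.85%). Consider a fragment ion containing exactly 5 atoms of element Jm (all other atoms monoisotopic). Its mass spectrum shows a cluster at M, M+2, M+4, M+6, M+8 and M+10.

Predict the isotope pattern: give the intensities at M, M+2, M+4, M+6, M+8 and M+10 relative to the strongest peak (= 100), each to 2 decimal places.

20.97 : 72.40 : 100.00 : 69.06 : 23.85 : 3.29

Expanding (0.5915 + 0.4085)^5:
P(M) = 0.5915^5 = 0.072406
P(M+2) = 5 × 0.5915^4 × 0.4085^1 = 0.250024
P(M+4) = 10 × 0.5915^3 × 0.4085^2 = 0.345341
P(M+6) = 10 × 0.5915^2 × 0.4085^3 = 0.238499
P(M+8) = 5 × 0.5915^1 × 0.4085^4 = 0.082356
P(M+10) = 0.4085^5 = 0.011375
The M+4 peak is largest (0.345341); scaling to 100 gives 20.97 : 72.40 : 100.00 : 69.06 : 23.85 : 3.29.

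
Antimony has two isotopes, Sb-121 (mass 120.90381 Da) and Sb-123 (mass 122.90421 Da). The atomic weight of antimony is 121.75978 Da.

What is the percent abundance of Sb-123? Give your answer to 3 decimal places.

Let x be the fractional abundance of Sb-121; then Sb-123 has abundance 1 − x.
120.90381·x + 122.90421·(1 − x) = 121.75978
(120.90381 − 122.90421)·x = 121.75978 − 122.90421
x = -1.14443 / -2.00040 = 0.57210 → 57.210% Sb-121, 42.790% Sb-123.

42.790%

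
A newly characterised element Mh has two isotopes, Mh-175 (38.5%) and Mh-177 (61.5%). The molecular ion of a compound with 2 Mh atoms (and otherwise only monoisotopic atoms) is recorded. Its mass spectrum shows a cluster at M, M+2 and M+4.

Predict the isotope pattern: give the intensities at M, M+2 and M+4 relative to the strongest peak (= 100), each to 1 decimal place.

31.3 : 100.0 : 79.9

Each Mh atom is independently Mh-175 (p = 0.385) or Mh-177 (q = 0.615); the cluster is the binomial expansion (p + q)^2.
P(M) = 0.385^2 = 0.148225
P(M+2) = 2 × 0.385^1 × 0.615^1 = 0.473550
P(M+4) = 0.615^2 = 0.378225
The M+2 peak is largest (0.473550); scaling to 100 gives 31.3 : 100.0 : 79.9.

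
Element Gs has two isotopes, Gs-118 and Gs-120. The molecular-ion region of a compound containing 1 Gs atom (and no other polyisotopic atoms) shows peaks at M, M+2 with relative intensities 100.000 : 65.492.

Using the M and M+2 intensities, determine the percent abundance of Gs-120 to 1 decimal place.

Write p for the Gs-118 fraction. I(M+2)/I(M) = [C(1,1)·p^0·(1−p)] / p^1 = 1·(1−p)/p = 65.492/100.000 = 0.6549
(1−p)/p = 0.6549/1 = 0.6549  ⇒  p = 1/(1 + 0.6549) = 0.6043
Gs-118: 60.4%, Gs-120: 39.6%.

39.6%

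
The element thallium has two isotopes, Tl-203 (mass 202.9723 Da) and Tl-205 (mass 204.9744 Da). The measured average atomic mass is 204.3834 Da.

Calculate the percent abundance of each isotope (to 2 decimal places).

Let x be the fractional abundance of Tl-203; then Tl-205 has abundance 1 − x.
202.9723·x + 204.9744·(1 − x) = 204.3834
(202.9723 − 204.9744)·x = 204.3834 − 204.9744
x = -0.5910 / -2.0021 = 0.29519 → 29.52% Tl-203, 70.48% Tl-205.

Tl-203: 29.52%, Tl-205: 70.48%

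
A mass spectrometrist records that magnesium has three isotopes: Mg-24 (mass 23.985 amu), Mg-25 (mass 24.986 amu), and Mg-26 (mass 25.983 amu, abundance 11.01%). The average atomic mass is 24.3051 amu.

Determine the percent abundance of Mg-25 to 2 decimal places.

10.00%

Let x and y be the fractions of Mg-24 and Mg-25. Then x + y = 1 − 0.1101 = 0.8899 and 23.985x + 24.986y = 24.3051 − 0.1101×25.983 = 21.4443717.
Substituting: 23.985x + 24.986(0.8899 − x) = 21.4443717
(23.985 − 24.986)x = -0.7906697  ⇒  x = 0.78988, y = 0.10002
Mg-24: 78.99%, Mg-25: 10.00%.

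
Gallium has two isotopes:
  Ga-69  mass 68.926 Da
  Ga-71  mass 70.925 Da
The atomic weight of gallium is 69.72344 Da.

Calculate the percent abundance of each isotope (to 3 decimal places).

Ga-69: 60.108%, Ga-71: 39.892%

With x = fraction of Ga-69 (so Ga-71 is 1 − x):
68.926·x + 70.925·(1 − x) = 69.72344
(68.926 − 70.925)·x = 69.72344 − 70.925
x = -1.20156 / -1.999 = 0.60108 → 60.108% Ga-69, 39.892% Ga-71.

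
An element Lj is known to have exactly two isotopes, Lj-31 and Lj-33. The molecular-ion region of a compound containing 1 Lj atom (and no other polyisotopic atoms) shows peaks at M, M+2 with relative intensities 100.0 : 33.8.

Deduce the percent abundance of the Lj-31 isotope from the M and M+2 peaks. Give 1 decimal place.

74.7%

If p is the fraction of Lj that is Lj-31, then I(M+2)/I(M) = [C(1,1)·p^0·(1−p)] / p^1 = 1·(1−p)/p = 33.8/100.0 = 0.3380
(1−p)/p = 0.3380/1 = 0.3380  ⇒  p = 1/(1 + 0.3380) = 0.7474
Lj-31: 74.7%, Lj-33: 25.3%.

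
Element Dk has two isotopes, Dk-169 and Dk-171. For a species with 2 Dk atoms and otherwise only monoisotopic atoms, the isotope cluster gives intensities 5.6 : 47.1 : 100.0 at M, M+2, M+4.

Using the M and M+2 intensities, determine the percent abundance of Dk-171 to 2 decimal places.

If p is the fraction of Dk that is Dk-169, then I(M+2)/I(M) = [C(2,1)·p^1·(1−p)] / p^2 = 2·(1−p)/p = 47.1/5.6 = 8.4107
(1−p)/p = 8.4107/2 = 4.2054  ⇒  p = 1/(1 + 4.2054) = 0.1921
Dk-169: 19.21%, Dk-171: 80.79%.

80.79%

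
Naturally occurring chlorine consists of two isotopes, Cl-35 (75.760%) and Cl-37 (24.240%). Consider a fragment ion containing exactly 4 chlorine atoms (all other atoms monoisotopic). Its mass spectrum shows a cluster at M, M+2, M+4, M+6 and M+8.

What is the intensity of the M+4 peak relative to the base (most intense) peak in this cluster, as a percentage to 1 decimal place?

(0.75760 + 0.24240)^4 gives M 0.3294, M+2 0.4216, M+4 0.2023, M+6 0.0432, M+8 0.0035; the largest is M+2.
P(M+2) = C(4,1) × 0.75760^3 × 0.24240^1 = 4 × 0.4348304 × 0.2424 = 0.421612 (base)
P(M+4) = C(4,2) × 0.75760^2 × 0.24240^2 = 6 × 0.57395776 × 0.05875776 = 0.202347
Relative intensity = 0.202347 / 0.421612 × 100 = 48.0

48.0%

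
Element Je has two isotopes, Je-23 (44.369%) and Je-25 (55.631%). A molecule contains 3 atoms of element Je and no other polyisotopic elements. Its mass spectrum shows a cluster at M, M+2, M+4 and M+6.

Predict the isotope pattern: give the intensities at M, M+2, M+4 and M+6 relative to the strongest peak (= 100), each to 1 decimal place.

21.2 : 79.8 : 100.0 : 41.8

Expanding (0.44369 + 0.55631)^3:
P(M) = 0.44369^3 = 0.087345
P(M+2) = 3 × 0.44369^2 × 0.55631^1 = 0.328547
P(M+4) = 3 × 0.44369^1 × 0.55631^2 = 0.411941
P(M+6) = 0.55631^3 = 0.172167
The M+4 peak is largest (0.411941); scaling to 100 gives 21.2 : 79.8 : 100.0 : 41.8.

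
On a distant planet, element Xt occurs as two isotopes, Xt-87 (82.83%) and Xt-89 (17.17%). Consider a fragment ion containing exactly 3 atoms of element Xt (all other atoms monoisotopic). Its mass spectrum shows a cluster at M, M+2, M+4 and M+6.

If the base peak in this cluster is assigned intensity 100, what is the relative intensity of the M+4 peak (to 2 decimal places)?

12.89

Term probabilities: M 0.5683, M+2 0.3534, M+4 0.0733, M+6 0.0051. Base peak = M.
P(M) = C(3,0) × 0.8283^3 × 0.1717^0 = 1 × 0.5682808 × 1.0000 = 0.568281 (base)
P(M+4) = C(3,2) × 0.8283^1 × 0.1717^2 = 3 × 0.8283 × 0.02948089 = 0.073257
Relative intensity = 0.073257 / 0.568281 × 100 = 12.89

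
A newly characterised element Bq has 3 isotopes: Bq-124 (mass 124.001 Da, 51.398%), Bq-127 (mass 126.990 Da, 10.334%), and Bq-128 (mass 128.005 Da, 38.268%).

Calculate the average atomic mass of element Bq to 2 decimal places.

Ar = Σ fᵢ·mᵢ = 0.51398 × 124.001 + 0.10334 × 126.990 + 0.38268 × 128.005
= 63.7340 + 13.1231 + 48.9850 = 125.8421 Da

125.84 Da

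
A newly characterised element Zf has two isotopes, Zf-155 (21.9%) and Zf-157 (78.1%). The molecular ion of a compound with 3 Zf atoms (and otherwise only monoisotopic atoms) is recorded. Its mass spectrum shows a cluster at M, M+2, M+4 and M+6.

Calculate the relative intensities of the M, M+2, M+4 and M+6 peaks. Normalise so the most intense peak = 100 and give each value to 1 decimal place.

2.2 : 23.6 : 84.1 : 100.0

Each Zf atom is independently Zf-155 (p = 0.219) or Zf-157 (q = 0.781); the cluster is the binomial expansion (p + q)^3.
P(M) = 0.219^3 = 0.010503
P(M+2) = 3 × 0.219^2 × 0.781^1 = 0.112373
P(M+4) = 3 × 0.219^1 × 0.781^2 = 0.400744
P(M+6) = 0.781^3 = 0.476380
The M+6 peak is largest (0.476380); scaling to 100 gives 2.2 : 23.6 : 84.1 : 100.0.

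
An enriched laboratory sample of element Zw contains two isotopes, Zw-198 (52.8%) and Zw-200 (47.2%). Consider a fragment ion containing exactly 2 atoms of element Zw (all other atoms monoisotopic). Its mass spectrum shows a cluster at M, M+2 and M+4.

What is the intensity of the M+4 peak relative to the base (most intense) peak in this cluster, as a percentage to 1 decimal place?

44.7%

Binomial terms of (0.528 + 0.472)^2: M 0.2788, M+2 0.4984, M+4 0.2228 → M+2 is the base peak.
P(M+2) = C(2,1) × 0.528^1 × 0.472^1 = 2 × 0.5280 × 0.4720 = 0.498432 (base)
P(M+4) = C(2,2) × 0.528^0 × 0.472^2 = 1 × 1.0000 × 0.222784 = 0.222784
Relative intensity = 0.222784 / 0.498432 × 100 = 44.7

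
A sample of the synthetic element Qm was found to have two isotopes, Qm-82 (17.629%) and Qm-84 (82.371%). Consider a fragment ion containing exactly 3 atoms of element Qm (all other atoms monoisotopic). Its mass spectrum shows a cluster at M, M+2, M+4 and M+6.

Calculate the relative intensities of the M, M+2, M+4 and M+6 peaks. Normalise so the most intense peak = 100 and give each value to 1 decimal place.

1.0 : 13.7 : 64.2 : 100.0

Expanding (0.17629 + 0.82371)^3:
P(M) = 0.17629^3 = 0.005479
P(M+2) = 3 × 0.17629^2 × 0.82371^1 = 0.076798
P(M+4) = 3 × 0.17629^1 × 0.82371^2 = 0.358837
P(M+6) = 0.82371^3 = 0.558886
The M+6 peak is largest (0.558886); scaling to 100 gives 1.0 : 13.7 : 64.2 : 100.0.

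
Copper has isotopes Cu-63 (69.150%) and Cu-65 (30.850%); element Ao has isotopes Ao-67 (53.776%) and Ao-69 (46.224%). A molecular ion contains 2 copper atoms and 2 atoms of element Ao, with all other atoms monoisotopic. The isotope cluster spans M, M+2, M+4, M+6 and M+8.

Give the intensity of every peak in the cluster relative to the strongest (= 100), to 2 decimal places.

38.29 : 100.00 : 94.65 : 38.35 : 5.63

Copper pattern (n=2): 0.47817225 : 0.4266555 : 0.09517225
Element Ao pattern (n=2): 0.28918582 : 0.49714836 : 0.21366582
Convolve the two distributions (both contribute in 2-u steps):
  M: 0.47817225×0.28918582 = 0.138281
  M+2: 0.47817225×0.49714836 + 0.4266555×0.28918582 = 0.361105
  M+4: 0.47817225×0.21366582 + 0.4266555×0.49714836 + 0.09517225×0.28918582 = 0.341803
  M+6: 0.4266555×0.21366582 + 0.09517225×0.49714836 = 0.138476
  M+8: 0.09517225×0.21366582 = 0.020335
Scale to base peak (0.361105) = 100: 38.29 : 100.00 : 94.65 : 38.35 : 5.63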